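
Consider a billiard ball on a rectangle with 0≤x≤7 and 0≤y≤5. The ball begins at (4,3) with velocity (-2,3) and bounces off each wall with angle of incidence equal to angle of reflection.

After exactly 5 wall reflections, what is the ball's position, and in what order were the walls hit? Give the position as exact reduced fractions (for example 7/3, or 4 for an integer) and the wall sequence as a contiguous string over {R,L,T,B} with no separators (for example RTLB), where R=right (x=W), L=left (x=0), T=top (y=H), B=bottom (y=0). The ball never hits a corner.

1. t=2/3 → T at (8/3,5); v=(-2,-3)
2. t=4/3 → L at (0,1); v=(2,-3)
3. t=1/3 → B at (2/3,0); v=(2,3)
4. t=5/3 → T at (4,5); v=(2,-3)
5. t=3/2 → R at (7,1/2); v=(-2,-3)

Final position: (7,1/2)
Wall sequence: TLBTR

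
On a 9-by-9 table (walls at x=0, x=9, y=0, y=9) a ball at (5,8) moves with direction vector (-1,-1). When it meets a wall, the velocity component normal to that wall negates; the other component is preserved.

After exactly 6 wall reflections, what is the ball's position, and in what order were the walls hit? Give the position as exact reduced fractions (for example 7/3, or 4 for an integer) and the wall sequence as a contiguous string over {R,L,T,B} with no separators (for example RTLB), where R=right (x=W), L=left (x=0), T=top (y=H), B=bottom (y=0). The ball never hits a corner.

Final position: (3,0)
Wall sequence: LBRTLB

1. t=5 → L at (0,3); v=(1,-1)
2. t=3 → B at (3,0); v=(1,1)
3. t=6 → R at (9,6); v=(-1,1)
4. t=3 → T at (6,9); v=(-1,-1)
5. t=6 → L at (0,3); v=(1,-1)
6. t=3 → B at (3,0); v=(1,1)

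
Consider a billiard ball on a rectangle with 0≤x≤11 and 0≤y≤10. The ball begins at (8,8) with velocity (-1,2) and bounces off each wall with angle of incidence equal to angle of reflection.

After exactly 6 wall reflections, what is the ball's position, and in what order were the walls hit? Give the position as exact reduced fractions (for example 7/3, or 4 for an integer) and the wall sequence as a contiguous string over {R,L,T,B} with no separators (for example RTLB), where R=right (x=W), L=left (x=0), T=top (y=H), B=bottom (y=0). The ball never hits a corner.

Final position: (11,6)
Wall sequence: TBLTBR

1. t=1 → T at (7,10); v=(-1,-2)
2. t=5 → B at (2,0); v=(-1,2)
3. t=2 → L at (0,4); v=(1,2)
4. t=3 → T at (3,10); v=(1,-2)
5. t=5 → B at (8,0); v=(1,2)
6. t=3 → R at (11,6); v=(-1,2)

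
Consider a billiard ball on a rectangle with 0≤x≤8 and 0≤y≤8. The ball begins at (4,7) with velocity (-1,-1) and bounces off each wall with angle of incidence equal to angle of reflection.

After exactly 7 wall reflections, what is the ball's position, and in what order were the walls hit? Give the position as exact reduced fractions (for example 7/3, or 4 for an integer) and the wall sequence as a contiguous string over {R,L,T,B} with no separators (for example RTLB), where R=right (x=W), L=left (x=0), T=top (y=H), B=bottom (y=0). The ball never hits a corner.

1. t=4 → L at (0,3); v=(1,-1)
2. t=3 → B at (3,0); v=(1,1)
3. t=5 → R at (8,5); v=(-1,1)
4. t=3 → T at (5,8); v=(-1,-1)
5. t=5 → L at (0,3); v=(1,-1)
6. t=3 → B at (3,0); v=(1,1)
7. t=5 → R at (8,5); v=(-1,1)

Final position: (8,5)
Wall sequence: LBRTLBR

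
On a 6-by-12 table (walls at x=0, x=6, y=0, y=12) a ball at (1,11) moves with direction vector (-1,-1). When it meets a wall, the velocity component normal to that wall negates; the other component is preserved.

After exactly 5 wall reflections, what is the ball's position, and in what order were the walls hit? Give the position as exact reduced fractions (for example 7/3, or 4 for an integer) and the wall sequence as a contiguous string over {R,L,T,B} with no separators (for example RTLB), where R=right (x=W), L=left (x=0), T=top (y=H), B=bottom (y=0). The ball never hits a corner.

1. t=1 → L at (0,10); v=(1,-1)
2. t=6 → R at (6,4); v=(-1,-1)
3. t=4 → B at (2,0); v=(-1,1)
4. t=2 → L at (0,2); v=(1,1)
5. t=6 → R at (6,8); v=(-1,1)

Final position: (6,8)
Wall sequence: LRBLR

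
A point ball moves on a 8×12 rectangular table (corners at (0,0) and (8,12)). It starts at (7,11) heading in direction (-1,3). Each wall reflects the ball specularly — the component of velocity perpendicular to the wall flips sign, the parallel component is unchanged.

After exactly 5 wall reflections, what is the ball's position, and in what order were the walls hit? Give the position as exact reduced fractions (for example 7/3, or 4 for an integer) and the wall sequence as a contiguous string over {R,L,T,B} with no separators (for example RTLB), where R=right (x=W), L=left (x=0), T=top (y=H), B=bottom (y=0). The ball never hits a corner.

Final position: (16/3,0)
Wall sequence: TBLTB

1. t=1/3 → T at (20/3,12); v=(-1,-3)
2. t=4 → B at (8/3,0); v=(-1,3)
3. t=8/3 → L at (0,8); v=(1,3)
4. t=4/3 → T at (4/3,12); v=(1,-3)
5. t=4 → B at (16/3,0); v=(1,3)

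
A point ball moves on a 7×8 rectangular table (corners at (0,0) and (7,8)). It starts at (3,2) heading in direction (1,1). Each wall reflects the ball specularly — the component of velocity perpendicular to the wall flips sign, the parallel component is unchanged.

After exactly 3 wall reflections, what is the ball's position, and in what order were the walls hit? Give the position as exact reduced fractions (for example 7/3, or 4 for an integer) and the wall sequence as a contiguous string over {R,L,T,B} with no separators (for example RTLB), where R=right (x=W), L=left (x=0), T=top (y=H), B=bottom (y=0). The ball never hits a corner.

1. t=4 → R at (7,6); v=(-1,1)
2. t=2 → T at (5,8); v=(-1,-1)
3. t=5 → L at (0,3); v=(1,-1)

Final position: (0,3)
Wall sequence: RTL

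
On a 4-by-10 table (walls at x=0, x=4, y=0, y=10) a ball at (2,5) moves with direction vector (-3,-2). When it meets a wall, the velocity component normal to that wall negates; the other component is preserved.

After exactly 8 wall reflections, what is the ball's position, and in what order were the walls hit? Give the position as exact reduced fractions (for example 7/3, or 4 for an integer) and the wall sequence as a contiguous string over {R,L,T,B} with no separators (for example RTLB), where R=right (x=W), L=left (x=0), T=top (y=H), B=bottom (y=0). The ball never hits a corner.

Final position: (7/2,10)
Wall sequence: LRBLRLRT

1. t=2/3 → L at (0,11/3); v=(3,-2)
2. t=4/3 → R at (4,1); v=(-3,-2)
3. t=1/2 → B at (5/2,0); v=(-3,2)
4. t=5/6 → L at (0,5/3); v=(3,2)
5. t=4/3 → R at (4,13/3); v=(-3,2)
6. t=4/3 → L at (0,7); v=(3,2)
7. t=4/3 → R at (4,29/3); v=(-3,2)
8. t=1/6 → T at (7/2,10); v=(-3,-2)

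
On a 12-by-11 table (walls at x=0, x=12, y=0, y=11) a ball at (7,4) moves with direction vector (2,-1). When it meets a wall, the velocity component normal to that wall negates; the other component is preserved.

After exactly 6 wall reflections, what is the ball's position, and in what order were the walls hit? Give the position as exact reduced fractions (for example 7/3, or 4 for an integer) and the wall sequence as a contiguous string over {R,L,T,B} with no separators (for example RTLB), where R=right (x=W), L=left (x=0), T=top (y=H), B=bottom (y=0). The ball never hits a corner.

1. t=5/2 → R at (12,3/2); v=(-2,-1)
2. t=3/2 → B at (9,0); v=(-2,1)
3. t=9/2 → L at (0,9/2); v=(2,1)
4. t=6 → R at (12,21/2); v=(-2,1)
5. t=1/2 → T at (11,11); v=(-2,-1)
6. t=11/2 → L at (0,11/2); v=(2,-1)

Final position: (0,11/2)
Wall sequence: RBLRTL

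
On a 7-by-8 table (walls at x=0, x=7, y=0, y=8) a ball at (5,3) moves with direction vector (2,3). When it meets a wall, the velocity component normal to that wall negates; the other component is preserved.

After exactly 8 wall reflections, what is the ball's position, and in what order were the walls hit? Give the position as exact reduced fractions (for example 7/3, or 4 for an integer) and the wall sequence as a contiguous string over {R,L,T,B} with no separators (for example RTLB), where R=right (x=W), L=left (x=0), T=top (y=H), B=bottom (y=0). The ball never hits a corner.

1. t=1 → R at (7,6); v=(-2,3)
2. t=2/3 → T at (17/3,8); v=(-2,-3)
3. t=8/3 → B at (1/3,0); v=(-2,3)
4. t=1/6 → L at (0,1/2); v=(2,3)
5. t=5/2 → T at (5,8); v=(2,-3)
6. t=1 → R at (7,5); v=(-2,-3)
7. t=5/3 → B at (11/3,0); v=(-2,3)
8. t=11/6 → L at (0,11/2); v=(2,3)

Final position: (0,11/2)
Wall sequence: RTBLTRBL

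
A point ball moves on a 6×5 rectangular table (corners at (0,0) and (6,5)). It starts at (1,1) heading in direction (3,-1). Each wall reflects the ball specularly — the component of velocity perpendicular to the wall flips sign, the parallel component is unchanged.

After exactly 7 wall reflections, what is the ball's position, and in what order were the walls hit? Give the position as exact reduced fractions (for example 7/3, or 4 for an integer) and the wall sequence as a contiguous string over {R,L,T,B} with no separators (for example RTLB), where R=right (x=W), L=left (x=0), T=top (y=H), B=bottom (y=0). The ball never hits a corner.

Final position: (6,4/3)
Wall sequence: BRLRTLR

1. t=1 → B at (4,0); v=(3,1)
2. t=2/3 → R at (6,2/3); v=(-3,1)
3. t=2 → L at (0,8/3); v=(3,1)
4. t=2 → R at (6,14/3); v=(-3,1)
5. t=1/3 → T at (5,5); v=(-3,-1)
6. t=5/3 → L at (0,10/3); v=(3,-1)
7. t=2 → R at (6,4/3); v=(-3,-1)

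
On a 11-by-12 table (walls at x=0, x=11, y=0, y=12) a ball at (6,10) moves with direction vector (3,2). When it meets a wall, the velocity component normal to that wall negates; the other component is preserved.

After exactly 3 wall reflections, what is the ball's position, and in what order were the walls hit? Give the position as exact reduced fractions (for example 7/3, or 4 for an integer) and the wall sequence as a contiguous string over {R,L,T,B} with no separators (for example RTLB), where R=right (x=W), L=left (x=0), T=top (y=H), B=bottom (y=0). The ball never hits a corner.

1. t=1 → T at (9,12); v=(3,-2)
2. t=2/3 → R at (11,32/3); v=(-3,-2)
3. t=11/3 → L at (0,10/3); v=(3,-2)

Final position: (0,10/3)
Wall sequence: TRL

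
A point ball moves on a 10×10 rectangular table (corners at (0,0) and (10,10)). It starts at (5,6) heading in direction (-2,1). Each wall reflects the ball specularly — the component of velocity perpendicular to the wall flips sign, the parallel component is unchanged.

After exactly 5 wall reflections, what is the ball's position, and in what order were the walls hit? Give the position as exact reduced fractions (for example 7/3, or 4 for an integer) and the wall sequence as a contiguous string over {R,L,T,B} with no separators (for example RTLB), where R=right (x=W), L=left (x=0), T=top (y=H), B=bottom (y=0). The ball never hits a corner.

1. t=5/2 → L at (0,17/2); v=(2,1)
2. t=3/2 → T at (3,10); v=(2,-1)
3. t=7/2 → R at (10,13/2); v=(-2,-1)
4. t=5 → L at (0,3/2); v=(2,-1)
5. t=3/2 → B at (3,0); v=(2,1)

Final position: (3,0)
Wall sequence: LTRLB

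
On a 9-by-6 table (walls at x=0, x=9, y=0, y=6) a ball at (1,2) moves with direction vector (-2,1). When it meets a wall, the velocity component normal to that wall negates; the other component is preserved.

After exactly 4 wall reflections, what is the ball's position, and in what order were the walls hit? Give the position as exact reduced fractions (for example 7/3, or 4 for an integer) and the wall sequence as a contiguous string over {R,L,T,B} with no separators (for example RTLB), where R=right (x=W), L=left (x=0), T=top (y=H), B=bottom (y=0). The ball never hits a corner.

1. t=1/2 → L at (0,5/2); v=(2,1)
2. t=7/2 → T at (7,6); v=(2,-1)
3. t=1 → R at (9,5); v=(-2,-1)
4. t=9/2 → L at (0,1/2); v=(2,-1)

Final position: (0,1/2)
Wall sequence: LTRL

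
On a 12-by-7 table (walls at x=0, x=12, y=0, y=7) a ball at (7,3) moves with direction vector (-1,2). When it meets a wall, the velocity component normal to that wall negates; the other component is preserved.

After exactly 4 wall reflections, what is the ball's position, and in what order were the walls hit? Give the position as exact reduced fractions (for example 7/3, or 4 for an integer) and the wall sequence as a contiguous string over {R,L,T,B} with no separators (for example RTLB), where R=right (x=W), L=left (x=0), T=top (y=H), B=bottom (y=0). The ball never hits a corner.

1. t=2 → T at (5,7); v=(-1,-2)
2. t=7/2 → B at (3/2,0); v=(-1,2)
3. t=3/2 → L at (0,3); v=(1,2)
4. t=2 → T at (2,7); v=(1,-2)

Final position: (2,7)
Wall sequence: TBLT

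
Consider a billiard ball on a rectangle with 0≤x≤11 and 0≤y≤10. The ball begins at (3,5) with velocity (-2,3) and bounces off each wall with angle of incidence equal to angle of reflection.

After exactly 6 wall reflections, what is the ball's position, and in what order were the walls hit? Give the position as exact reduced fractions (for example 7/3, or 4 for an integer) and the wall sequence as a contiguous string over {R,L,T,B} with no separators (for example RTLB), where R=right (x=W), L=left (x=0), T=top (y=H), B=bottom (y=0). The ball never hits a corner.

1. t=3/2 → L at (0,19/2); v=(2,3)
2. t=1/6 → T at (1/3,10); v=(2,-3)
3. t=10/3 → B at (7,0); v=(2,3)
4. t=2 → R at (11,6); v=(-2,3)
5. t=4/3 → T at (25/3,10); v=(-2,-3)
6. t=10/3 → B at (5/3,0); v=(-2,3)

Final position: (5/3,0)
Wall sequence: LTBRTB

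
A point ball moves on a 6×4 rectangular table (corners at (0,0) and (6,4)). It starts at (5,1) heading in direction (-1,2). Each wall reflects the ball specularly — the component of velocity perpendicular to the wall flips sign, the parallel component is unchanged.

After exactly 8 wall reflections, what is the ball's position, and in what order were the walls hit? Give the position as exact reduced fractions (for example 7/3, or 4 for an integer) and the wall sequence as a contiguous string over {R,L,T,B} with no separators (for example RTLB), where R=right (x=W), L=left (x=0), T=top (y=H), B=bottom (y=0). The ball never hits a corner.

Final position: (11/2,0)
Wall sequence: TBLTBTRB

1. t=3/2 → T at (7/2,4); v=(-1,-2)
2. t=2 → B at (3/2,0); v=(-1,2)
3. t=3/2 → L at (0,3); v=(1,2)
4. t=1/2 → T at (1/2,4); v=(1,-2)
5. t=2 → B at (5/2,0); v=(1,2)
6. t=2 → T at (9/2,4); v=(1,-2)
7. t=3/2 → R at (6,1); v=(-1,-2)
8. t=1/2 → B at (11/2,0); v=(-1,2)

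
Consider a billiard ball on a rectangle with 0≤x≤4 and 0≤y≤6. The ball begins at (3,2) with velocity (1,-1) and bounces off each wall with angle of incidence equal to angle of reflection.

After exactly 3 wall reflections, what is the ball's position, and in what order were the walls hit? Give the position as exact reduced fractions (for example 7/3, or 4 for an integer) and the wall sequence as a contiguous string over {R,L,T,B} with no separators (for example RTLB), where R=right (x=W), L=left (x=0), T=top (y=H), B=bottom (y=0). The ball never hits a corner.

Final position: (0,3)
Wall sequence: RBL

1. t=1 → R at (4,1); v=(-1,-1)
2. t=1 → B at (3,0); v=(-1,1)
3. t=3 → L at (0,3); v=(1,1)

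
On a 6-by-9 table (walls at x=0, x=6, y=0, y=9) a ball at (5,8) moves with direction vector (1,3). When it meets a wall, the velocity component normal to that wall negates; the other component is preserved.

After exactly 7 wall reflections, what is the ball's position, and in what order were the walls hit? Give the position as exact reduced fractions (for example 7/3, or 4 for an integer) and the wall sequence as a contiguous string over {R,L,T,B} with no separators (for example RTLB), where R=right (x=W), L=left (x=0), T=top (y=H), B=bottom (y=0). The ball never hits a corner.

Final position: (16/3,9)
Wall sequence: TRBTLBT

1. t=1/3 → T at (16/3,9); v=(1,-3)
2. t=2/3 → R at (6,7); v=(-1,-3)
3. t=7/3 → B at (11/3,0); v=(-1,3)
4. t=3 → T at (2/3,9); v=(-1,-3)
5. t=2/3 → L at (0,7); v=(1,-3)
6. t=7/3 → B at (7/3,0); v=(1,3)
7. t=3 → T at (16/3,9); v=(1,-3)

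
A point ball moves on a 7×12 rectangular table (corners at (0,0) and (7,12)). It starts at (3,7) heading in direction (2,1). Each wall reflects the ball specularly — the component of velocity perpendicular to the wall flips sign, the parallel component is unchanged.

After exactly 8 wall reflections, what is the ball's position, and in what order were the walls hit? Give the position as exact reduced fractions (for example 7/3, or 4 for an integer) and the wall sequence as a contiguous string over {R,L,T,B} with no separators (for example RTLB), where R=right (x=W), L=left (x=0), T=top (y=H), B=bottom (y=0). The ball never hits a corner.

Final position: (0,5/2)
Wall sequence: RTLRLRBL

1. t=2 → R at (7,9); v=(-2,1)
2. t=3 → T at (1,12); v=(-2,-1)
3. t=1/2 → L at (0,23/2); v=(2,-1)
4. t=7/2 → R at (7,8); v=(-2,-1)
5. t=7/2 → L at (0,9/2); v=(2,-1)
6. t=7/2 → R at (7,1); v=(-2,-1)
7. t=1 → B at (5,0); v=(-2,1)
8. t=5/2 → L at (0,5/2); v=(2,1)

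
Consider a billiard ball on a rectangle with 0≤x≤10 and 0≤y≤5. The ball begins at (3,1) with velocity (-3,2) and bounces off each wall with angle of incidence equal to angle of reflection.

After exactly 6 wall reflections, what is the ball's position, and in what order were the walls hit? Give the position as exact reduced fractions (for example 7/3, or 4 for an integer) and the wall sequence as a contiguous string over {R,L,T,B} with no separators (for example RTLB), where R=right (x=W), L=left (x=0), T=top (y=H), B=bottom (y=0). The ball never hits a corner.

1. t=1 → L at (0,3); v=(3,2)
2. t=1 → T at (3,5); v=(3,-2)
3. t=7/3 → R at (10,1/3); v=(-3,-2)
4. t=1/6 → B at (19/2,0); v=(-3,2)
5. t=5/2 → T at (2,5); v=(-3,-2)
6. t=2/3 → L at (0,11/3); v=(3,-2)

Final position: (0,11/3)
Wall sequence: LTRBTL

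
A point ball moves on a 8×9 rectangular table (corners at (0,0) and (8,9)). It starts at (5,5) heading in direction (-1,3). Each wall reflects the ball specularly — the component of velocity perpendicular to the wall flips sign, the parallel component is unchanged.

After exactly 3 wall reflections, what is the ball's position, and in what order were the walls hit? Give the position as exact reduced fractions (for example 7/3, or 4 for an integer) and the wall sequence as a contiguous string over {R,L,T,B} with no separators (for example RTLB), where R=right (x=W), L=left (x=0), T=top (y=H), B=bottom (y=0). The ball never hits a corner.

Final position: (0,2)
Wall sequence: TBL

1. t=4/3 → T at (11/3,9); v=(-1,-3)
2. t=3 → B at (2/3,0); v=(-1,3)
3. t=2/3 → L at (0,2); v=(1,3)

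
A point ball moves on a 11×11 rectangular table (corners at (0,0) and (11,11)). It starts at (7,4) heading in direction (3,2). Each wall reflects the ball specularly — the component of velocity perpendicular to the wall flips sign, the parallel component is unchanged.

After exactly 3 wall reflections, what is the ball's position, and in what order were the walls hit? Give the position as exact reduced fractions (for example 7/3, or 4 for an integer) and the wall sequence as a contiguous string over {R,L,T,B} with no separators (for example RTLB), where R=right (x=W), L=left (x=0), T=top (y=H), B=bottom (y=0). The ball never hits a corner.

1. t=4/3 → R at (11,20/3); v=(-3,2)
2. t=13/6 → T at (9/2,11); v=(-3,-2)
3. t=3/2 → L at (0,8); v=(3,-2)

Final position: (0,8)
Wall sequence: RTL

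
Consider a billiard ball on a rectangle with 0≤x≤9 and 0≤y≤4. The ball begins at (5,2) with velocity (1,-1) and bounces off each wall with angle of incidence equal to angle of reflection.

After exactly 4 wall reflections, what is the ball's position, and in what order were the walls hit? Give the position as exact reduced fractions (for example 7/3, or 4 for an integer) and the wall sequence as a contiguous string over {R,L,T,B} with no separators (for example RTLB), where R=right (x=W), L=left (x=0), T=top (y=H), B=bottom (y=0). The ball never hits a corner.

Final position: (3,0)
Wall sequence: BRTB

1. t=2 → B at (7,0); v=(1,1)
2. t=2 → R at (9,2); v=(-1,1)
3. t=2 → T at (7,4); v=(-1,-1)
4. t=4 → B at (3,0); v=(-1,1)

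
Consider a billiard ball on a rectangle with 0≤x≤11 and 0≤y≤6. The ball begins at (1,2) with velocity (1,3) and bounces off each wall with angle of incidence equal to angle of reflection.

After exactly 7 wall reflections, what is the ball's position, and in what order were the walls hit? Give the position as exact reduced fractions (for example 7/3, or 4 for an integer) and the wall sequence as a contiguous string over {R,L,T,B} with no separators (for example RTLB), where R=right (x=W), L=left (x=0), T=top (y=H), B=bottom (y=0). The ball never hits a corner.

Final position: (29/3,0)
Wall sequence: TBTBTRB

1. t=4/3 → T at (7/3,6); v=(1,-3)
2. t=2 → B at (13/3,0); v=(1,3)
3. t=2 → T at (19/3,6); v=(1,-3)
4. t=2 → B at (25/3,0); v=(1,3)
5. t=2 → T at (31/3,6); v=(1,-3)
6. t=2/3 → R at (11,4); v=(-1,-3)
7. t=4/3 → B at (29/3,0); v=(-1,3)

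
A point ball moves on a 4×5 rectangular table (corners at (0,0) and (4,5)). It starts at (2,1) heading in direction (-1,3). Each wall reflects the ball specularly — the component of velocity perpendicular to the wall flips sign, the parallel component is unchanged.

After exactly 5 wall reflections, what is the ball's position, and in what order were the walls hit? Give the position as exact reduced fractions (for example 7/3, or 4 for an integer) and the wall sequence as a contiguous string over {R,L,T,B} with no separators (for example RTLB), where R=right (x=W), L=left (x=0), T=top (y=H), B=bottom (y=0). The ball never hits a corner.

1. t=4/3 → T at (2/3,5); v=(-1,-3)
2. t=2/3 → L at (0,3); v=(1,-3)
3. t=1 → B at (1,0); v=(1,3)
4. t=5/3 → T at (8/3,5); v=(1,-3)
5. t=4/3 → R at (4,1); v=(-1,-3)

Final position: (4,1)
Wall sequence: TLBTR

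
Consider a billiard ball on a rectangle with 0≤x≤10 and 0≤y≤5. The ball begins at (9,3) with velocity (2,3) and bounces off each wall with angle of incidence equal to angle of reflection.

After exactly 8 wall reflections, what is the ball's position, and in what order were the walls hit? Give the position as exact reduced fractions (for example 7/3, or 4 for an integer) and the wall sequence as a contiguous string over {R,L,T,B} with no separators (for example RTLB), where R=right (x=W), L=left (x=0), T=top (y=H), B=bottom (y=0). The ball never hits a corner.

1. t=1/2 → R at (10,9/2); v=(-2,3)
2. t=1/6 → T at (29/3,5); v=(-2,-3)
3. t=5/3 → B at (19/3,0); v=(-2,3)
4. t=5/3 → T at (3,5); v=(-2,-3)
5. t=3/2 → L at (0,1/2); v=(2,-3)
6. t=1/6 → B at (1/3,0); v=(2,3)
7. t=5/3 → T at (11/3,5); v=(2,-3)
8. t=5/3 → B at (7,0); v=(2,3)

Final position: (7,0)
Wall sequence: RTBTLBTB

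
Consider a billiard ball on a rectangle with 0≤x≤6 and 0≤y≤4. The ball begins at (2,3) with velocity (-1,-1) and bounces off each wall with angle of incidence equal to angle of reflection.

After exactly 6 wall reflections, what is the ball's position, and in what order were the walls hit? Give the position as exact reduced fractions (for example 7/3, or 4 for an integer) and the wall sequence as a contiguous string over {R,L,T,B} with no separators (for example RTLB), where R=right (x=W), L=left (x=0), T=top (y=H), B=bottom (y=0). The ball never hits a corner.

Final position: (0,3)
Wall sequence: LBTRBL

1. t=2 → L at (0,1); v=(1,-1)
2. t=1 → B at (1,0); v=(1,1)
3. t=4 → T at (5,4); v=(1,-1)
4. t=1 → R at (6,3); v=(-1,-1)
5. t=3 → B at (3,0); v=(-1,1)
6. t=3 → L at (0,3); v=(1,1)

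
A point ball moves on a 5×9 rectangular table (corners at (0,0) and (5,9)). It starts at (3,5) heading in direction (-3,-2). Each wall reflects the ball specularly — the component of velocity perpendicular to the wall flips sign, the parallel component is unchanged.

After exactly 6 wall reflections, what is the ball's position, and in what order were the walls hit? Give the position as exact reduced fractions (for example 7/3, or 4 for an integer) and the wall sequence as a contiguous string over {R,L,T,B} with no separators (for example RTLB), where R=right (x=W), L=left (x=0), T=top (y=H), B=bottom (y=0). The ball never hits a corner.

1. t=1 → L at (0,3); v=(3,-2)
2. t=3/2 → B at (9/2,0); v=(3,2)
3. t=1/6 → R at (5,1/3); v=(-3,2)
4. t=5/3 → L at (0,11/3); v=(3,2)
5. t=5/3 → R at (5,7); v=(-3,2)
6. t=1 → T at (2,9); v=(-3,-2)

Final position: (2,9)
Wall sequence: LBRLRT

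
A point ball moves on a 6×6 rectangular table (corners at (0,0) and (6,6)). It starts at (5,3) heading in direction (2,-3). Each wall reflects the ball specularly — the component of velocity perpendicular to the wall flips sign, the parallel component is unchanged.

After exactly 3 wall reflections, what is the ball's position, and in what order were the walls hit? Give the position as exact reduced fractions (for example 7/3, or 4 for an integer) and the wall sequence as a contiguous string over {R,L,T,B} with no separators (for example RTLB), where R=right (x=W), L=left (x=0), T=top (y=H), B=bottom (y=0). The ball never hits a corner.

Final position: (1,6)
Wall sequence: RBT

1. t=1/2 → R at (6,3/2); v=(-2,-3)
2. t=1/2 → B at (5,0); v=(-2,3)
3. t=2 → T at (1,6); v=(-2,-3)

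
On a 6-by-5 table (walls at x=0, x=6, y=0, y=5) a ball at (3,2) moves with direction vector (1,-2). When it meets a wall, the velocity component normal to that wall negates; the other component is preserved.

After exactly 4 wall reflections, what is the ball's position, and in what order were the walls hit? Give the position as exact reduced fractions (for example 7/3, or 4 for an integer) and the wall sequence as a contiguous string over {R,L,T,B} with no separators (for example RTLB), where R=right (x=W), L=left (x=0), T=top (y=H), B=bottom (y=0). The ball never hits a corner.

1. t=1 → B at (4,0); v=(1,2)
2. t=2 → R at (6,4); v=(-1,2)
3. t=1/2 → T at (11/2,5); v=(-1,-2)
4. t=5/2 → B at (3,0); v=(-1,2)

Final position: (3,0)
Wall sequence: BRTB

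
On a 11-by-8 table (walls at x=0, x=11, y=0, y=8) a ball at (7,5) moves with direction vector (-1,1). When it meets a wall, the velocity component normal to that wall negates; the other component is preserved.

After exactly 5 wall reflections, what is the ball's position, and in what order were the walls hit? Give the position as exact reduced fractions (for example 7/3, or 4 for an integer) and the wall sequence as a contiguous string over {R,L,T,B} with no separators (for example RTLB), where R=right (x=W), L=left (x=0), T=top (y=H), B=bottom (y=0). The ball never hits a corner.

1. t=3 → T at (4,8); v=(-1,-1)
2. t=4 → L at (0,4); v=(1,-1)
3. t=4 → B at (4,0); v=(1,1)
4. t=7 → R at (11,7); v=(-1,1)
5. t=1 → T at (10,8); v=(-1,-1)

Final position: (10,8)
Wall sequence: TLBRT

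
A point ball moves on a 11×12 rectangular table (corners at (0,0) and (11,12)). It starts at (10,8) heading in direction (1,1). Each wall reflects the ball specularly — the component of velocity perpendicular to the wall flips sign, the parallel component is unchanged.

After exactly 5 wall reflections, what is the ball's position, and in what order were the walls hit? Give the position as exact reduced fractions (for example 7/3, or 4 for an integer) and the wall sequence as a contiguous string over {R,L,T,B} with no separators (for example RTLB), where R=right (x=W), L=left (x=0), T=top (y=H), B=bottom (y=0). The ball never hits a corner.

Final position: (11,7)
Wall sequence: RTLBR

1. t=1 → R at (11,9); v=(-1,1)
2. t=3 → T at (8,12); v=(-1,-1)
3. t=8 → L at (0,4); v=(1,-1)
4. t=4 → B at (4,0); v=(1,1)
5. t=7 → R at (11,7); v=(-1,1)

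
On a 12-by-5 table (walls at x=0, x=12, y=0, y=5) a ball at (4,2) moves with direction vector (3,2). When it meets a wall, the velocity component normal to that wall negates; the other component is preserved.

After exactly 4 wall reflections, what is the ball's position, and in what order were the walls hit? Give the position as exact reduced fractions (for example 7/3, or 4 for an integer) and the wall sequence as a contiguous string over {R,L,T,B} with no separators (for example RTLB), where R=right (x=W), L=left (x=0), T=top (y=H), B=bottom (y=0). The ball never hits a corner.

1. t=3/2 → T at (17/2,5); v=(3,-2)
2. t=7/6 → R at (12,8/3); v=(-3,-2)
3. t=4/3 → B at (8,0); v=(-3,2)
4. t=5/2 → T at (1/2,5); v=(-3,-2)

Final position: (1/2,5)
Wall sequence: TRBT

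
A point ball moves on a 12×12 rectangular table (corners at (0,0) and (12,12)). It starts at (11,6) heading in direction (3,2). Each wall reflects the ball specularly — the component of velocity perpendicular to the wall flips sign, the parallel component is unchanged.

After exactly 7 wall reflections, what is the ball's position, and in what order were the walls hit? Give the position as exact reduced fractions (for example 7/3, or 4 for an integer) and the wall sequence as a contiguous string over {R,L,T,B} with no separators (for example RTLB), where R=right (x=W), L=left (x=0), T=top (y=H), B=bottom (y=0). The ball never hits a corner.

1. t=1/3 → R at (12,20/3); v=(-3,2)
2. t=8/3 → T at (4,12); v=(-3,-2)
3. t=4/3 → L at (0,28/3); v=(3,-2)
4. t=4 → R at (12,4/3); v=(-3,-2)
5. t=2/3 → B at (10,0); v=(-3,2)
6. t=10/3 → L at (0,20/3); v=(3,2)
7. t=8/3 → T at (8,12); v=(3,-2)

Final position: (8,12)
Wall sequence: RTLRBLT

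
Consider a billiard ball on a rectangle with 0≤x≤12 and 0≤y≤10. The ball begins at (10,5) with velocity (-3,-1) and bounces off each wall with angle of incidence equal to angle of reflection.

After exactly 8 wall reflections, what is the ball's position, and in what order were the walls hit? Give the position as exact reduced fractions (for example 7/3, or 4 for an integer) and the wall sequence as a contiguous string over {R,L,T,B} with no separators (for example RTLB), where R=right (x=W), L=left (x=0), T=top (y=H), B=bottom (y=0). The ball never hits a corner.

Final position: (12,5/3)
Wall sequence: LBRLTRLR

1. t=10/3 → L at (0,5/3); v=(3,-1)
2. t=5/3 → B at (5,0); v=(3,1)
3. t=7/3 → R at (12,7/3); v=(-3,1)
4. t=4 → L at (0,19/3); v=(3,1)
5. t=11/3 → T at (11,10); v=(3,-1)
6. t=1/3 → R at (12,29/3); v=(-3,-1)
7. t=4 → L at (0,17/3); v=(3,-1)
8. t=4 → R at (12,5/3); v=(-3,-1)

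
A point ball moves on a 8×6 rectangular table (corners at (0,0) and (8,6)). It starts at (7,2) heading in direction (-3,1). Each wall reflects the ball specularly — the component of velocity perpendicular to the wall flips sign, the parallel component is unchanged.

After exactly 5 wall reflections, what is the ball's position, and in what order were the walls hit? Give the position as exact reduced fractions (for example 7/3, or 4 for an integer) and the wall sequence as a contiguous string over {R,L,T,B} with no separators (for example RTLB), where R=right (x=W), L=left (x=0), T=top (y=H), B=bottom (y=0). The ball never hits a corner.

1. t=7/3 → L at (0,13/3); v=(3,1)
2. t=5/3 → T at (5,6); v=(3,-1)
3. t=1 → R at (8,5); v=(-3,-1)
4. t=8/3 → L at (0,7/3); v=(3,-1)
5. t=7/3 → B at (7,0); v=(3,1)

Final position: (7,0)
Wall sequence: LTRLB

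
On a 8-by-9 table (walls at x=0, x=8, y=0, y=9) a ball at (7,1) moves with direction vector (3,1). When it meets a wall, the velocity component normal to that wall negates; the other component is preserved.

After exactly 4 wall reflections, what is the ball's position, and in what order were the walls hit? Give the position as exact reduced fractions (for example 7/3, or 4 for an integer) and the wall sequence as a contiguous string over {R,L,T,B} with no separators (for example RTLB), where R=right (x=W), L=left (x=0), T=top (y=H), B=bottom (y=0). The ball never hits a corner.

Final position: (1,9)
Wall sequence: RLRT

1. t=1/3 → R at (8,4/3); v=(-3,1)
2. t=8/3 → L at (0,4); v=(3,1)
3. t=8/3 → R at (8,20/3); v=(-3,1)
4. t=7/3 → T at (1,9); v=(-3,-1)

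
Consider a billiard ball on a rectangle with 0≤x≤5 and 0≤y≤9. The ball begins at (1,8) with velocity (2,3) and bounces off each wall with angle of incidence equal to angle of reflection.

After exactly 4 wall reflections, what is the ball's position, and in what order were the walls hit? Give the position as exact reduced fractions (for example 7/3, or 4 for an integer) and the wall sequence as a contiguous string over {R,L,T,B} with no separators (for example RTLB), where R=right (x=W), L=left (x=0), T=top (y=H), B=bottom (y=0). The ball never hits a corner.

Final position: (0,7/2)
Wall sequence: TRBL

1. t=1/3 → T at (5/3,9); v=(2,-3)
2. t=5/3 → R at (5,4); v=(-2,-3)
3. t=4/3 → B at (7/3,0); v=(-2,3)
4. t=7/6 → L at (0,7/2); v=(2,3)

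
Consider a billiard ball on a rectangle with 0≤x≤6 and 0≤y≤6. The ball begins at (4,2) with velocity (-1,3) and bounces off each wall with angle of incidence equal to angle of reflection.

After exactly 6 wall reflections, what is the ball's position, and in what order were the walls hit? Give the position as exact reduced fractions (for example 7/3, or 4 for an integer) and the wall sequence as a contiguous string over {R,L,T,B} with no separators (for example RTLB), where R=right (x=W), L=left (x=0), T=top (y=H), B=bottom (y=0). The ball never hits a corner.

1. t=4/3 → T at (8/3,6); v=(-1,-3)
2. t=2 → B at (2/3,0); v=(-1,3)
3. t=2/3 → L at (0,2); v=(1,3)
4. t=4/3 → T at (4/3,6); v=(1,-3)
5. t=2 → B at (10/3,0); v=(1,3)
6. t=2 → T at (16/3,6); v=(1,-3)

Final position: (16/3,6)
Wall sequence: TBLTBT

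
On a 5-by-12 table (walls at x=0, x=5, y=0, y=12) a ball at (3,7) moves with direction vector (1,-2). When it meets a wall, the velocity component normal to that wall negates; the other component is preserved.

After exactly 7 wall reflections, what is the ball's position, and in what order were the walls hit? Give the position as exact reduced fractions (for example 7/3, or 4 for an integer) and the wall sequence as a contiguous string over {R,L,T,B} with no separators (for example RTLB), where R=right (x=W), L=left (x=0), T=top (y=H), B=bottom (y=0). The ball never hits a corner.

Final position: (0,3)
Wall sequence: RBLTRBL

1. t=2 → R at (5,3); v=(-1,-2)
2. t=3/2 → B at (7/2,0); v=(-1,2)
3. t=7/2 → L at (0,7); v=(1,2)
4. t=5/2 → T at (5/2,12); v=(1,-2)
5. t=5/2 → R at (5,7); v=(-1,-2)
6. t=7/2 → B at (3/2,0); v=(-1,2)
7. t=3/2 → L at (0,3); v=(1,2)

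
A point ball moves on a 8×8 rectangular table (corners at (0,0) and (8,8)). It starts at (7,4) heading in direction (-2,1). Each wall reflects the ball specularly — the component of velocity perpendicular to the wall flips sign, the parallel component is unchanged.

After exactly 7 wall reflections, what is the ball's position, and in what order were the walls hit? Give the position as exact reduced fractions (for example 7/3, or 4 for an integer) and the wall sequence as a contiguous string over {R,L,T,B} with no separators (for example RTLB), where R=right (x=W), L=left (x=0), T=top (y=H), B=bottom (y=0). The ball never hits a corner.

Final position: (0,15/2)
Wall sequence: LTRLBRL

1. t=7/2 → L at (0,15/2); v=(2,1)
2. t=1/2 → T at (1,8); v=(2,-1)
3. t=7/2 → R at (8,9/2); v=(-2,-1)
4. t=4 → L at (0,1/2); v=(2,-1)
5. t=1/2 → B at (1,0); v=(2,1)
6. t=7/2 → R at (8,7/2); v=(-2,1)
7. t=4 → L at (0,15/2); v=(2,1)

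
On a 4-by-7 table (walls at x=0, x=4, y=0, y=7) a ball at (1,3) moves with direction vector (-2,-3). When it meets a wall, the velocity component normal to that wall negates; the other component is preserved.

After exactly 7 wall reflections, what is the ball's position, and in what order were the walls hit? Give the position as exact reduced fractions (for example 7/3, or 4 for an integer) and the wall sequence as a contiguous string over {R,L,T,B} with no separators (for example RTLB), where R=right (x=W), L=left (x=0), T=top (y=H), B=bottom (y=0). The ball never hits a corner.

Final position: (4,5/2)
Wall sequence: LBRTLBR

1. t=1/2 → L at (0,3/2); v=(2,-3)
2. t=1/2 → B at (1,0); v=(2,3)
3. t=3/2 → R at (4,9/2); v=(-2,3)
4. t=5/6 → T at (7/3,7); v=(-2,-3)
5. t=7/6 → L at (0,7/2); v=(2,-3)
6. t=7/6 → B at (7/3,0); v=(2,3)
7. t=5/6 → R at (4,5/2); v=(-2,3)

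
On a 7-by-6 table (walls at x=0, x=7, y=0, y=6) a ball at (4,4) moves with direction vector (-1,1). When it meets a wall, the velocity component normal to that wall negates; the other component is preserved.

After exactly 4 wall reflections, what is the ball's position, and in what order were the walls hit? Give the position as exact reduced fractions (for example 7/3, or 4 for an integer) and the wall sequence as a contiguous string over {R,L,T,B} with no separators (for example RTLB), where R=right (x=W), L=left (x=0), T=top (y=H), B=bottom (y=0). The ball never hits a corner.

1. t=2 → T at (2,6); v=(-1,-1)
2. t=2 → L at (0,4); v=(1,-1)
3. t=4 → B at (4,0); v=(1,1)
4. t=3 → R at (7,3); v=(-1,1)

Final position: (7,3)
Wall sequence: TLBR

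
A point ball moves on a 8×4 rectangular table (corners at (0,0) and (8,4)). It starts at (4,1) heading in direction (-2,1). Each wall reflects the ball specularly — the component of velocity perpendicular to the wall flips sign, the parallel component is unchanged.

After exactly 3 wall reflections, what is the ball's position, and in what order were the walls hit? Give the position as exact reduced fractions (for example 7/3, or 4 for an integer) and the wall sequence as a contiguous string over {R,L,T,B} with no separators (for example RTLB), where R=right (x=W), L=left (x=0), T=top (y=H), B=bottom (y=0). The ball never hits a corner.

Final position: (8,1)
Wall sequence: LTR

1. t=2 → L at (0,3); v=(2,1)
2. t=1 → T at (2,4); v=(2,-1)
3. t=3 → R at (8,1); v=(-2,-1)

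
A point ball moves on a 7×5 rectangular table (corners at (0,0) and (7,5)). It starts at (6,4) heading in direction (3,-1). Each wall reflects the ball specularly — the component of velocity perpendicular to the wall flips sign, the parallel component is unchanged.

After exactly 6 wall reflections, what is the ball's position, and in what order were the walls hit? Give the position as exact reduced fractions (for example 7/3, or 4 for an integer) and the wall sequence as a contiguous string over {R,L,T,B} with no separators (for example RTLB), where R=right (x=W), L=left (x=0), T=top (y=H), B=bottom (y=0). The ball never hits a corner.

Final position: (5,5)
Wall sequence: RLBRLT

1. t=1/3 → R at (7,11/3); v=(-3,-1)
2. t=7/3 → L at (0,4/3); v=(3,-1)
3. t=4/3 → B at (4,0); v=(3,1)
4. t=1 → R at (7,1); v=(-3,1)
5. t=7/3 → L at (0,10/3); v=(3,1)
6. t=5/3 → T at (5,5); v=(3,-1)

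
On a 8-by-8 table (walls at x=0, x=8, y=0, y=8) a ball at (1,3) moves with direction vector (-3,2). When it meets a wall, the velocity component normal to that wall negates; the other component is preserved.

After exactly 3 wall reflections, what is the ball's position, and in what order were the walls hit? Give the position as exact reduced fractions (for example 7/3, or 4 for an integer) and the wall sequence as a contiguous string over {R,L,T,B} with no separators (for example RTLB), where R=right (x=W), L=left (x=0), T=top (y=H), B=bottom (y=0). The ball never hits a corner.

1. t=1/3 → L at (0,11/3); v=(3,2)
2. t=13/6 → T at (13/2,8); v=(3,-2)
3. t=1/2 → R at (8,7); v=(-3,-2)

Final position: (8,7)
Wall sequence: LTR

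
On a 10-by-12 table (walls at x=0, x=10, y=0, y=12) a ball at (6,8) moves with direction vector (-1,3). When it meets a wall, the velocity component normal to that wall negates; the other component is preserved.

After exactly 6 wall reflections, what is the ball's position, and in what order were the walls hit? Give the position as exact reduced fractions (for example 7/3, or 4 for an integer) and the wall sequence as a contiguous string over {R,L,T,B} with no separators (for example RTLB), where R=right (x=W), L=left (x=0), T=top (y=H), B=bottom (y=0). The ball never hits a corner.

Final position: (10,8)
Wall sequence: TBLTBR

1. t=4/3 → T at (14/3,12); v=(-1,-3)
2. t=4 → B at (2/3,0); v=(-1,3)
3. t=2/3 → L at (0,2); v=(1,3)
4. t=10/3 → T at (10/3,12); v=(1,-3)
5. t=4 → B at (22/3,0); v=(1,3)
6. t=8/3 → R at (10,8); v=(-1,3)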